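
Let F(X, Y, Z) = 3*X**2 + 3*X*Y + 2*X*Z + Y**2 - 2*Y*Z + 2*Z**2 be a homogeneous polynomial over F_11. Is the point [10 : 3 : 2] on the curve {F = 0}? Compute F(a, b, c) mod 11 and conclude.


F(10,3,2) ≡ 6 (mod 11); P is NOT on the curve.

Evaluate F(10, 3, 2) term-by-term (mod 11).
  3*X**2 ↦ 3·100·1·1 = 300
  3*X*Y ↦ 3·10·3·1 = 90
  2*X*Z ↦ 2·10·1·2 = 40
  Y**2 ↦ 1·1·9·1 = 9
  -2*Y*Z ↦ -2·1·3·2 = -12
  2*Z**2 ↦ 2·1·1·4 = 8
Sum: F(10, 3, 2) = (300) + (90) + (40) + (9) + (-12) + (8) = 435.
Reducing mod 11: 435 ≡ 6 (mod 11).
Since F(a, b, c) ≡ 6 ≠ 0 (mod 11), P does NOT lie on the curve.


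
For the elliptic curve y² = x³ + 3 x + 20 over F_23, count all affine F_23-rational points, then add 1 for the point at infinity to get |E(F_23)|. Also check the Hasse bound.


Affine points = {(1, 1), (1, 22), (4, 2), (4, 21), (6, 1), (6, 22), (7, 4), (7, 19), (8, 2), (8, 21), (11, 2), (11, 21), (12, 6), (12, 17), (13, 5), (13, 18), (14, 0), (15, 6), (15, 17), (16, 1), (16, 22), (17, 4), (17, 19), (18, 8), (18, 15), (19, 6), (19, 17), (21, 11), (21, 12), (22, 4), (22, 19)}; affine count = 31; |E(F_23)| = 32.

Discriminant check: Δ ∝ 4a³ + 27b² = 4·3³ + 27·20² = 4·27 + 27·400 ≡ 6 (mod 23). Nonzero ⇒ E is nonsingular.
For each x ∈ F_23, compute rhs = x³ + 3·x + 20 mod 23, then count y ∈ F_23 with y² ≡ rhs.
  x = 0: rhs = 20, matching y values: none (0 points).
  x = 1: rhs = 1, matching y values: 1, 22 (2 points).
  x = 2: rhs = 11, matching y values: none (0 points).
  x = 3: rhs = 10, matching y values: none (0 points).
  x = 4: rhs = 4, matching y values: 2, 21 (2 points).
  x = 5: rhs = 22, matching y values: none (0 points).
  x = 6: rhs = 1, matching y values: 1, 22 (2 points).
  x = 7: rhs = 16, matching y values: 4, 19 (2 points).
  x = 8: rhs = 4, matching y values: 2, 21 (2 points).
  x = 9: rhs = 17, matching y values: none (0 points).
  x = 10: rhs = 15, matching y values: none (0 points).
  x = 11: rhs = 4, matching y values: 2, 21 (2 points).
  x = 12: rhs = 13, matching y values: 6, 17 (2 points).
  x = 13: rhs = 2, matching y values: 5, 18 (2 points).
  x = 14: rhs = 0, matching y values: 0 (1 points).
  x = 15: rhs = 13, matching y values: 6, 17 (2 points).
  x = 16: rhs = 1, matching y values: 1, 22 (2 points).
  x = 17: rhs = 16, matching y values: 4, 19 (2 points).
  x = 18: rhs = 18, matching y values: 8, 15 (2 points).
  x = 19: rhs = 13, matching y values: 6, 17 (2 points).
  x = 20: rhs = 7, matching y values: none (0 points).
  x = 21: rhs = 6, matching y values: 11, 12 (2 points).
  x = 22: rhs = 16, matching y values: 4, 19 (2 points).
Total affine count: 31.
Full point count |E(F_23)| = 31 + 1 = 32.
Hasse bound: |32 − (23+1)| = |8| = 8 ≤ 2√23 ≈ 9.5917 ✓.


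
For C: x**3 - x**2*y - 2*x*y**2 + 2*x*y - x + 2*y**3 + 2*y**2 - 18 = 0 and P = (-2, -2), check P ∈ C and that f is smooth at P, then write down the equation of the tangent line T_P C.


Tangent line at P: -9*x - 8*y - 34 = 0.

Step 1: f(-2, -2) = 0, so P lies on C.
Step 2: partial derivatives
  f_x(x, y) = 3*x**2 - 2*x*y - 2*y**2 + 2*y - 1, f_y(x, y) = -x**2 - 4*x*y + 2*x + 6*y**2 + 4*y.
  f_x(P) = -9, f_y(P) = -8 (gradient nonzero, so P is smooth).
Step 3: tangent line at P: -9·(x − -2) + -8·(y − -2) = 0.
Expanding: -9*x - 8*y - 34 = 0.


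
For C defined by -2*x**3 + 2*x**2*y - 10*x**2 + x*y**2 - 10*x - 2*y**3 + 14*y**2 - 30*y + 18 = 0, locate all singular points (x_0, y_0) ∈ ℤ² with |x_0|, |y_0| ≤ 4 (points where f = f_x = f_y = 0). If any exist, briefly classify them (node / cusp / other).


Singular points: {(-1, 2)}; classification: cusp.

Compute partial derivatives:
  f_x = -6*x**2 + 4*x*y - 20*x + y**2 - 10.
  f_y = 2*x**2 + 2*x*y - 6*y**2 + 28*y - 30.
Scan x_0 ∈ {−4, ..., 4}. For each x_0, f_y(x_0, y) is a polynomial in y; find its integer roots y ∈ {−4, ..., 4}, then test f_x and f at those candidates.
  x = -4: f_y(-4, y) = -6*y**2 + 20*y + 2; no integer root y with |y| ≤ 4.
  x = -3: f_y(-3, y) = -6*y**2 + 22*y - 12; vanishes at y ∈ {3}. (-3, 3): f_x = -31 ≠ 0.
  x = -2: f_y(-2, y) = -6*y**2 + 24*y - 22; no integer root y with |y| ≤ 4.
  x = -1: f_y(-1, y) = -6*y**2 + 26*y - 28; vanishes at y ∈ {2}. (-1, 2): f_x = 0, f = 0 — SINGULAR.
  x = 0: f_y(0, y) = -6*y**2 + 28*y - 30; vanishes at y ∈ {3}. (0, 3): f_x = -1 ≠ 0.
  x = 1: f_y(1, y) = -6*y**2 + 30*y - 28; no integer root y with |y| ≤ 4.
  x = 2: f_y(2, y) = -6*y**2 + 32*y - 22; no integer root y with |y| ≤ 4.
  x = 3: f_y(3, y) = -6*y**2 + 34*y - 12; no integer root y with |y| ≤ 4.
  x = 4: f_y(4, y) = -6*y**2 + 36*y + 2; no integer root y with |y| ≤ 4.
Only singular point on the grid: (-1, 2).
Classify: substitute x = -1 + u, y = 2 + v and expand: f = -2*u**3 + 2*u**2*v + u*v**2 - 2*v**3 + v**2.
No constant or linear terms (consistent with a singular point). Quadratic part: v**2. Cubic part: -2*u**3 + 2*u**2*v + u*v**2 - 2*v**3.
The quadratic part v**2 is a perfect square, so there is a single (double) tangent line v = 0, i.e. y = 2. Restricting the cubic part to that line (v = 0) leaves -2*u**3 ≠ 0, so f is not divisible by v and the branch is v² ≈ 2*u**3 to lowest order — this is a cusp.
Classification: cusp.


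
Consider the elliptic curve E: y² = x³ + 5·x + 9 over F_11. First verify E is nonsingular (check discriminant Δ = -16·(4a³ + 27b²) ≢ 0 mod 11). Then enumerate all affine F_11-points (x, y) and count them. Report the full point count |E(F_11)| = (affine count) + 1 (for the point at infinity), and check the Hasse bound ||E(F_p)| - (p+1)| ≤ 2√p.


Affine points = {(0, 3), (0, 8), (1, 2), (1, 9), (2, 4), (2, 7), (4, 4), (4, 7), (5, 4), (5, 7), (8, 0), (10, 5), (10, 6)}; affine count = 13; |E(F_11)| = 14.

Discriminant check: Δ ∝ 4a³ + 27b² = 4·5³ + 27·9² = 4·125 + 27·81 ≡ 3 (mod 11). Nonzero ⇒ E is nonsingular.
For each x ∈ F_11, compute rhs = x³ + 5·x + 9 mod 11, then count y ∈ F_11 with y² ≡ rhs.
  x = 0: rhs = 9, matching y values: 3, 8 (2 points).
  x = 1: rhs = 4, matching y values: 2, 9 (2 points).
  x = 2: rhs = 5, matching y values: 4, 7 (2 points).
  x = 3: rhs = 7, matching y values: none (0 points).
  x = 4: rhs = 5, matching y values: 4, 7 (2 points).
  x = 5: rhs = 5, matching y values: 4, 7 (2 points).
  x = 6: rhs = 2, matching y values: none (0 points).
  x = 7: rhs = 2, matching y values: none (0 points).
  x = 8: rhs = 0, matching y values: 0 (1 points).
  x = 9: rhs = 2, matching y values: none (0 points).
  x = 10: rhs = 3, matching y values: 5, 6 (2 points).
Total affine count: 13.
Full point count |E(F_11)| = 13 + 1 = 14.
Hasse bound: |14 − (11+1)| = |2| = 2 ≤ 2√11 ≈ 6.6332 ✓.


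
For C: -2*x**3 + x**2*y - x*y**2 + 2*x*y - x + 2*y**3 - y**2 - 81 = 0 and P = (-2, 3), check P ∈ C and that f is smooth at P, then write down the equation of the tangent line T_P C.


Tangent line at P: -40*x + 60*y - 260 = 0.

Step 1: f(-2, 3) = 0, so P lies on C.
Step 2: partial derivatives
  f_x(x, y) = -6*x**2 + 2*x*y - y**2 + 2*y - 1, f_y(x, y) = x**2 - 2*x*y + 2*x + 6*y**2 - 2*y.
  f_x(P) = -40, f_y(P) = 60 (gradient nonzero, so P is smooth).
Step 3: tangent line at P: -40·(x − -2) + 60·(y − 3) = 0.
Expanding: -40*x + 60*y - 260 = 0.


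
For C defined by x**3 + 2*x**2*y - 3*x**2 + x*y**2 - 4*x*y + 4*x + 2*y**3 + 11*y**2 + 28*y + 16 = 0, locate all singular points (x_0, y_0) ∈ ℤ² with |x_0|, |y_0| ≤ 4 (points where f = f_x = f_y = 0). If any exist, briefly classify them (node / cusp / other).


Singular points: {(2, -2)}; classification: node.

Compute partial derivatives:
  f_x = 3*x**2 + 4*x*y - 6*x + y**2 - 4*y + 4.
  f_y = 2*x**2 + 2*x*y - 4*x + 6*y**2 + 22*y + 28.
Scan x_0 ∈ {−4, ..., 4}. For each x_0, f_y(x_0, y) is a polynomial in y; find its integer roots y ∈ {−4, ..., 4}, then test f_x and f at those candidates.
  x = -4: f_y(-4, y) = 6*y**2 + 14*y + 76; no integer root y with |y| ≤ 4.
  x = -3: f_y(-3, y) = 6*y**2 + 16*y + 58; no integer root y with |y| ≤ 4.
  x = -2: f_y(-2, y) = 6*y**2 + 18*y + 44; no integer root y with |y| ≤ 4.
  x = -1: f_y(-1, y) = 6*y**2 + 20*y + 34; no integer root y with |y| ≤ 4.
  x = 0: f_y(0, y) = 6*y**2 + 22*y + 28; no integer root y with |y| ≤ 4.
  x = 1: f_y(1, y) = 6*y**2 + 24*y + 26; no integer root y with |y| ≤ 4.
  x = 2: f_y(2, y) = 6*y**2 + 26*y + 28; vanishes at y ∈ {-2}. (2, -2): f_x = 0, f = 0 — SINGULAR.
  x = 3: f_y(3, y) = 6*y**2 + 28*y + 34; no integer root y with |y| ≤ 4.
  x = 4: f_y(4, y) = 6*y**2 + 30*y + 44; no integer root y with |y| ≤ 4.
Only singular point on the grid: (2, -2).
Classify: substitute x = 2 + u, y = -2 + v and expand: f = u**3 + 2*u**2*v - u**2 + u*v**2 + 2*v**3 + v**2.
No constant or linear terms (consistent with a singular point). Quadratic part: -u**2 + v**2. Cubic part: u**3 + 2*u**2*v + u*v**2 + 2*v**3.
The quadratic part v**2 - u**2 = (v − u)(v + u) splits into two distinct linear factors, so there are two distinct tangent lines y − -2 = ±(x − 2) — this is a node (ordinary double point).
Classification: node.


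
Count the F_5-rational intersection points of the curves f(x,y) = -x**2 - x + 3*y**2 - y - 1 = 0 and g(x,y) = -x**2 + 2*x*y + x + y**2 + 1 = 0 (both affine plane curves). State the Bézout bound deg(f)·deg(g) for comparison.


Common zeros: ∅; count = 0; Bézout bound = 4.

deg(f) = 2, deg(g) = 2, so Bézout bound = 4.
Scan x ∈ F_5. For each x, list the y ∈ F_5 with f(x, y) ≡ 0 and those with g(x, y) ≡ 0 (mod 5); the common zeros in that column are the intersection.
  x = 0: f ≡ 0 at y ∈ ∅; g ≡ 0 at y ∈ {2, 3}; common: ∅.
  x = 1: f ≡ 0 at y ∈ ∅; g ≡ 0 at y ∈ {4}; common: ∅.
  x = 2: f ≡ 0 at y ∈ {1}; g ≡ 0 at y ∈ {3}; common: ∅.
  x = 3: f ≡ 0 at y ∈ ∅; g ≡ 0 at y ∈ {0, 4}; common: ∅.
  x = 4: f ≡ 0 at y ∈ ∅; g ≡ 0 at y ∈ ∅; common: ∅.
Collecting: common zeros = ∅, so the count is 0.
Comparison with the Bézout bound: 0 ≤ 4 = deg(f)·deg(g), as expected for curves with no common component (the affine F_5-count falls short of the bound because intersections may lie at infinity, over extension fields, or carry multiplicity).


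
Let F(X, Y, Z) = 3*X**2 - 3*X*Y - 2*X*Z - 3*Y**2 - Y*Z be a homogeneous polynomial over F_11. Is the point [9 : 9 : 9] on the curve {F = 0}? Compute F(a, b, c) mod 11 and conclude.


F(9,9,9) ≡ 9 (mod 11); P is NOT on the curve.

Evaluate F(9, 9, 9) term-by-term (mod 11).
  3*X**2 ↦ 3·81·1·1 = 243
  -3*X*Y ↦ -3·9·9·1 = -243
  -2*X*Z ↦ -2·9·1·9 = -162
  -3*Y**2 ↦ -3·1·81·1 = -243
  -Y*Z ↦ -1·1·9·9 = -81
Sum: F(9, 9, 9) = (243) + (-243) + (-162) + (-243) + (-81) = -486.
Reducing mod 11: -486 ≡ 9 (mod 11).
Since F(a, b, c) ≡ 9 ≠ 0 (mod 11), P does NOT lie on the curve.


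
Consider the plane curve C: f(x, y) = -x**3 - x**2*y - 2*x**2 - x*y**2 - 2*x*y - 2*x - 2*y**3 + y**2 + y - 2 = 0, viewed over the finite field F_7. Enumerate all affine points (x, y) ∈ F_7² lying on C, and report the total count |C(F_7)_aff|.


Affine F_7-points: {(0, 6), (1, 0), (2, 2), (2, 6), (3, 2), (4, 5), (4, 6), (5, 2), (5, 5)}; count = 9.

For each of the 49 pairs (x, y) ∈ F_7², evaluate f(x, y) mod 7. Record the zeros.
  x = 0: [0↦5, 1↦5, 2↦2, 3↦5, 4↦2, 5↦2, 6↦0]  zeros at y ∈ {6}
  x = 1: [0↦0, 1↦3, 2↦1, 3↦3, 4↦4, 5↦6, 6↦4]  zeros at y ∈ {0}
  x = 2: [0↦6, 1↦3, 2↦0, 3↦6, 4↦2, 5↦4, 6↦0]  zeros at y ∈ {2, 6}
  x = 3: [0↦3, 1↦6, 2↦0, 3↦1, 4↦4, 5↦4, 6↦3]  zeros at y ∈ {2}
  x = 4: [0↦6, 1↦6, 2↦2, 3↦3, 4↦4, 5↦0, 6↦0]  zeros at y ∈ {5, 6}
  x = 5: [0↦2, 1↦4, 2↦0, 3↦6, 4↦3, 5↦0, 6↦6]  zeros at y ∈ {2, 5}
  x = 6: [0↦6, 1↦1, 2↦2, 3↦4, 4↦2, 5↦5, 6↦1]  zeros at y ∈ ∅
Collecting zeros: affine points = {(0, 6), (1, 0), (2, 2), (2, 6), (3, 2), (4, 5), (4, 6), (5, 2), (5, 5)}.
Total count |C(F_7)_aff| = 9.


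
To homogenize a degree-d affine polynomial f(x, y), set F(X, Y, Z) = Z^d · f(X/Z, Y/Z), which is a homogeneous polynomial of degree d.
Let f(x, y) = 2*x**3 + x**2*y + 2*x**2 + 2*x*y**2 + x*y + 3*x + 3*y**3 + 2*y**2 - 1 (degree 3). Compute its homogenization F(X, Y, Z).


F(X, Y, Z) = 2*X**3 + X**2*Y + 2*X**2*Z + 2*X*Y**2 + X*Y*Z + 3*X*Z**2 + 3*Y**3 + 2*Y**2*Z - Z**3

deg(f) = 3.
Substitute x = X/Z, y = Y/Z into f, then multiply by Z^3.
  monomial 2·x^3·y^0 ↦ 2·X^3·Y^0·Z^0.
  monomial 1·x^2·y^1 ↦ 1·X^2·Y^1·Z^0.
  monomial 2·x^2·y^0 ↦ 2·X^2·Y^0·Z^1.
  monomial 2·x^1·y^2 ↦ 2·X^1·Y^2·Z^0.
  monomial 1·x^1·y^1 ↦ 1·X^1·Y^1·Z^1.
  monomial 3·x^1·y^0 ↦ 3·X^1·Y^0·Z^2.
  monomial 3·x^0·y^3 ↦ 3·X^0·Y^3·Z^0.
  monomial 2·x^0·y^2 ↦ 2·X^0·Y^2·Z^1.
  monomial -1·x^0·y^0 ↦ -1·X^0·Y^0·Z^3.
Collecting: F(X, Y, Z) = 2*X**3 + X**2*Y + 2*X**2*Z + 2*X*Y**2 + X*Y*Z + 3*X*Z**2 + 3*Y**3 + 2*Y**2*Z - Z**3.


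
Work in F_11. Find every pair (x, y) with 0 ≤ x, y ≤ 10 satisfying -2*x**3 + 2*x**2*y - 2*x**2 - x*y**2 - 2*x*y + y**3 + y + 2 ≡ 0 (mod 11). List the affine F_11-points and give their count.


Affine F_11-points: {(0, 5), (0, 7), (0, 10), (2, 0), (6, 2), (7, 5), (7, 6), (7, 7), (8, 5), (10, 7)}; count = 10.

For each of the 121 pairs (x, y) ∈ F_11², evaluate f(x, y) mod 11. Record the zeros.
  x = 0: [0↦2, 1↦4, 2↦1, 3↦10, 4↦4, 5↦0, 6↦4, 7↦0, 8↦5, 9↦3, 10↦0]  zeros at y ∈ {5, 7, 10}
  x = 1: [0↦9, 1↦10, 2↦4, 3↦8, 4↦6, 5↦4, 6↦8, 7↦2, 8↦3, 9↦6, 10↦6]  zeros at y ∈ ∅
  x = 2: [0↦0, 1↦4, 2↦10, 3↦2, 4↦8, 5↦1, 6↦9, 7↦5, 8↦6, 9↦7, 10↦3]  zeros at y ∈ {0}
  x = 3: [0↦7, 1↦7, 2↦7, 3↦2, 4↦9, 5↦1, 6↦6, 7↦8, 8↦2, 9↦5, 10↦1]  zeros at y ∈ ∅
  x = 4: [0↦7, 1↦7, 2↦5, 3↦7, 4↦8, 5↦3, 6↦9, 7↦10, 8↦1, 9↦10, 10↦10]  zeros at y ∈ ∅
  x = 5: [0↦10, 1↦3, 2↦3, 3↦5, 4↦4, 5↦6, 6↦6, 7↦10, 8↦2, 9↦10, 10↦7]  zeros at y ∈ ∅
  x = 6: [0↦4, 1↦5, 2↦0, 3↦6, 4↦7, 5↦9, 6↦7, 7↦7, 8↦4, 9↦4, 10↦2]  zeros at y ∈ {2}
  x = 7: [0↦10, 1↦1, 2↦6, 3↦9, 4↦5, 5↦0, 6↦0, 7↦0, 8↦6, 9↦2, 10↦5]  zeros at y ∈ {5, 6, 7}
  x = 8: [0↦5, 1↦1, 2↦9, 3↦2, 4↦8, 5↦0, 6↦6, 7↦10, 8↦7, 9↦3, 10↦4]  zeros at y ∈ {5}
  x = 9: [0↦10, 1↦4, 2↦8, 3↦6, 4↦4, 5↦8, 6↦2, 7↦3, 8↦6, 9↦6, 10↦9]  zeros at y ∈ ∅
  x = 10: [0↦2, 1↦9, 2↦2, 3↦9, 4↦3, 5↦1, 6↦9, 7↦0, 8↦2, 9↦10, 10↦8]  zeros at y ∈ {7}
Collecting zeros: affine points = {(0, 5), (0, 7), (0, 10), (2, 0), (6, 2), (7, 5), (7, 6), (7, 7), (8, 5), (10, 7)}.
Total count |C(F_11)_aff| = 10.


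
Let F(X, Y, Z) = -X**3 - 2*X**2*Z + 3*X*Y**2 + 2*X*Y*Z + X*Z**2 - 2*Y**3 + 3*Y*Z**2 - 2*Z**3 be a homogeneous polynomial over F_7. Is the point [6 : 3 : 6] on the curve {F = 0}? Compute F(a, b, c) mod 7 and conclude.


F(6,3,6) ≡ 1 (mod 7); P is NOT on the curve.

Evaluate F(6, 3, 6) term-by-term (mod 7).
  -X**3 ↦ -1·216·1·1 = -216
  -2*X**2*Z ↦ -2·36·1·6 = -432
  3*X*Y**2 ↦ 3·6·9·1 = 162
  2*X*Y*Z ↦ 2·6·3·6 = 216
  X*Z**2 ↦ 1·6·1·36 = 216
  -2*Y**3 ↦ -2·1·27·1 = -54
  3*Y*Z**2 ↦ 3·1·3·36 = 324
  -2*Z**3 ↦ -2·1·1·216 = -432
Sum: F(6, 3, 6) = (-216) + (-432) + (162) + (216) + (216) + (-54) + (324) + (-432) = -216.
Reducing mod 7: -216 ≡ 1 (mod 7).
Since F(a, b, c) ≡ 1 ≠ 0 (mod 7), P does NOT lie on the curve.


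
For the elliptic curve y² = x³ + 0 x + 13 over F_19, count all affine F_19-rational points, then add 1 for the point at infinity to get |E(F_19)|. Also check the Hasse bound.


Affine points = {(4, 1), (4, 18), (5, 9), (5, 10), (6, 1), (6, 18), (9, 1), (9, 18), (10, 5), (10, 14), (13, 5), (13, 14), (15, 5), (15, 14), (16, 9), (16, 10), (17, 9), (17, 10)}; affine count = 18; |E(F_19)| = 19.

Discriminant check: Δ ∝ 4a³ + 27b² = 4·0³ + 27·13² = 4·0 + 27·169 ≡ 3 (mod 19). Nonzero ⇒ E is nonsingular.
For each x ∈ F_19, compute rhs = x³ + 0·x + 13 mod 19, then count y ∈ F_19 with y² ≡ rhs.
  x = 0: rhs = 13, matching y values: none (0 points).
  x = 1: rhs = 14, matching y values: none (0 points).
  x = 2: rhs = 2, matching y values: none (0 points).
  x = 3: rhs = 2, matching y values: none (0 points).
  x = 4: rhs = 1, matching y values: 1, 18 (2 points).
  x = 5: rhs = 5, matching y values: 9, 10 (2 points).
  x = 6: rhs = 1, matching y values: 1, 18 (2 points).
  x = 7: rhs = 14, matching y values: none (0 points).
  x = 8: rhs = 12, matching y values: none (0 points).
  x = 9: rhs = 1, matching y values: 1, 18 (2 points).
  x = 10: rhs = 6, matching y values: 5, 14 (2 points).
  x = 11: rhs = 14, matching y values: none (0 points).
  x = 12: rhs = 12, matching y values: none (0 points).
  x = 13: rhs = 6, matching y values: 5, 14 (2 points).
  x = 14: rhs = 2, matching y values: none (0 points).
  x = 15: rhs = 6, matching y values: 5, 14 (2 points).
  x = 16: rhs = 5, matching y values: 9, 10 (2 points).
  x = 17: rhs = 5, matching y values: 9, 10 (2 points).
  x = 18: rhs = 12, matching y values: none (0 points).
Total affine count: 18.
Full point count |E(F_19)| = 18 + 1 = 19.
Hasse bound: |19 − (19+1)| = |-1| = 1 ≤ 2√19 ≈ 8.7178 ✓.


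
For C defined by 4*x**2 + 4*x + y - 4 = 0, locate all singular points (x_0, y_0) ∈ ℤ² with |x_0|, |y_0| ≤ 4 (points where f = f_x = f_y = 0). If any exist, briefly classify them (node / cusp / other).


No singular points in the scanned grid; C is smooth there.

Compute partial derivatives:
  f_x = 8*x + 4.
  f_y = 1.
f_y = 1 is a nonzero constant, so f_y never vanishes: no point (x, y) can satisfy f = f_x = f_y = 0. In particular no (x, y) ∈ {−4, ..., 4}² is singular; the curve is smooth.


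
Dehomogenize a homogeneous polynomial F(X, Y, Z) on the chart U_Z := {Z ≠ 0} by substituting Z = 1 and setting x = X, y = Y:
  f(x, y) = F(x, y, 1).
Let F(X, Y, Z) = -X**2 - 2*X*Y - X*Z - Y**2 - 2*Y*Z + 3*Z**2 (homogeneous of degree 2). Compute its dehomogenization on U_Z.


f(x, y) = -x**2 - 2*x*y - x - y**2 - 2*y + 3

On U_Z we set Z = 1. Each monomial c·X^i·Y^j·Z^k in F becomes c·x^i·y^j·1^k = c·x^i·y^j.
Substituting Z = 1: F(X, Y, 1) = -x**2 - 2*x*y - x - y**2 - 2*y + 3.
Note: deg(f) ≤ deg(F) = 2; strict inequality happens when F is divisible by Z (lost terms).


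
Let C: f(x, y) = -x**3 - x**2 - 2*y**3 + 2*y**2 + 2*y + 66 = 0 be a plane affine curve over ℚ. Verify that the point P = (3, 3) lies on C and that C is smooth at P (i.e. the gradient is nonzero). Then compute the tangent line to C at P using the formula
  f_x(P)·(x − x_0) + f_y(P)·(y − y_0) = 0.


Tangent line at P: -33*x - 40*y + 219 = 0.

Step 1: f(3, 3) = 0, so P lies on C.
Step 2: partial derivatives
  f_x(x, y) = -3*x**2 - 2*x, f_y(x, y) = -6*y**2 + 4*y + 2.
  f_x(P) = -33, f_y(P) = -40 (gradient nonzero, so P is smooth).
Step 3: tangent line at P: -33·(x − 3) + -40·(y − 3) = 0.
Expanding: -33*x - 40*y + 219 = 0.


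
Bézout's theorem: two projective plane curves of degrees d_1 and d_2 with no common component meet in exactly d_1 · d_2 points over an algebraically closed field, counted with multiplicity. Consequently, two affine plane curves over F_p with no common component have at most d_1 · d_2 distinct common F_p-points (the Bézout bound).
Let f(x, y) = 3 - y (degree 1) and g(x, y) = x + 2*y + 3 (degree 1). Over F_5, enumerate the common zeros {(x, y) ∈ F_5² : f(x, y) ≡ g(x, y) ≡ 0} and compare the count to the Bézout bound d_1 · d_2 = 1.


Common zeros: {(1, 3)}; count = 1; Bézout bound = 1.

deg(f) = 1, deg(g) = 1, so Bézout bound = 1.
Scan x ∈ F_5. For each x, list the y ∈ F_5 with f(x, y) ≡ 0 and those with g(x, y) ≡ 0 (mod 5); the common zeros in that column are the intersection.
  x = 0: f ≡ 0 at y ∈ {3}; g ≡ 0 at y ∈ {1}; common: ∅.
  x = 1: f ≡ 0 at y ∈ {3}; g ≡ 0 at y ∈ {3}; common: {3}.
  x = 2: f ≡ 0 at y ∈ {3}; g ≡ 0 at y ∈ {0}; common: ∅.
  x = 3: f ≡ 0 at y ∈ {3}; g ≡ 0 at y ∈ {2}; common: ∅.
  x = 4: f ≡ 0 at y ∈ {3}; g ≡ 0 at y ∈ {4}; common: ∅.
Collecting: common zeros = {(1, 3)}, so the count is 1.
Comparison with the Bézout bound: 1 ≤ 1 = deg(f)·deg(g), as expected for curves with no common component (the bound is attained).


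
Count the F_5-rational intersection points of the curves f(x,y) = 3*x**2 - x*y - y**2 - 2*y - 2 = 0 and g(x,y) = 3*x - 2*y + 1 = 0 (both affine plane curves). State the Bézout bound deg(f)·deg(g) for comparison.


Common zeros: {(2, 1), (3, 0)}; count = 2; Bézout bound = 2.

deg(f) = 2, deg(g) = 1, so Bézout bound = 2.
Scan x ∈ F_5. For each x, list the y ∈ F_5 with f(x, y) ≡ 0 and those with g(x, y) ≡ 0 (mod 5); the common zeros in that column are the intersection.
  x = 0: f ≡ 0 at y ∈ {1, 2}; g ≡ 0 at y ∈ {3}; common: ∅.
  x = 1: f ≡ 0 at y ∈ ∅; g ≡ 0 at y ∈ {2}; common: ∅.
  x = 2: f ≡ 0 at y ∈ {0, 1}; g ≡ 0 at y ∈ {1}; common: {1}.
  x = 3: f ≡ 0 at y ∈ {0}; g ≡ 0 at y ∈ {0}; common: {0}.
  x = 4: f ≡ 0 at y ∈ {2}; g ≡ 0 at y ∈ {4}; common: ∅.
Collecting: common zeros = {(2, 1), (3, 0)}, so the count is 2.
Comparison with the Bézout bound: 2 ≤ 2 = deg(f)·deg(g), as expected for curves with no common component (the bound is attained).


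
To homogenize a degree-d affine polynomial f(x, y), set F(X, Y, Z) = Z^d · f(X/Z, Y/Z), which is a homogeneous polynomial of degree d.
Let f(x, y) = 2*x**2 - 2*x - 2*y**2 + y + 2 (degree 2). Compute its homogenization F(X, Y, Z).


F(X, Y, Z) = 2*X**2 - 2*X*Z - 2*Y**2 + Y*Z + 2*Z**2

deg(f) = 2.
Substitute x = X/Z, y = Y/Z into f, then multiply by Z^2.
  monomial 2·x^2·y^0 ↦ 2·X^2·Y^0·Z^0.
  monomial -2·x^1·y^0 ↦ -2·X^1·Y^0·Z^1.
  monomial -2·x^0·y^2 ↦ -2·X^0·Y^2·Z^0.
  monomial 1·x^0·y^1 ↦ 1·X^0·Y^1·Z^1.
  monomial 2·x^0·y^0 ↦ 2·X^0·Y^0·Z^2.
Collecting: F(X, Y, Z) = 2*X**2 - 2*X*Z - 2*Y**2 + Y*Z + 2*Z**2.


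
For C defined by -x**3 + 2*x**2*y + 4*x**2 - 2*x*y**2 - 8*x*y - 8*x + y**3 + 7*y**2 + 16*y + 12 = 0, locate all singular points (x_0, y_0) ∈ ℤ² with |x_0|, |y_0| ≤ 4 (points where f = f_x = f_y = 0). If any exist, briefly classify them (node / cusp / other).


Singular points: {(0, -2)}; classification: cusp.

Compute partial derivatives:
  f_x = -3*x**2 + 4*x*y + 8*x - 2*y**2 - 8*y - 8.
  f_y = 2*x**2 - 4*x*y - 8*x + 3*y**2 + 14*y + 16.
Scan x_0 ∈ {−4, ..., 4}. For each x_0, f_y(x_0, y) is a polynomial in y; find its integer roots y ∈ {−4, ..., 4}, then test f_x and f at those candidates.
  x = -4: f_y(-4, y) = 3*y**2 + 30*y + 80; no integer root y with |y| ≤ 4.
  x = -3: f_y(-3, y) = 3*y**2 + 26*y + 58; no integer root y with |y| ≤ 4.
  x = -2: f_y(-2, y) = 3*y**2 + 22*y + 40; vanishes at y ∈ {-4}. (-2, -4): f_x = -4 ≠ 0.
  x = -1: f_y(-1, y) = 3*y**2 + 18*y + 26; no integer root y with |y| ≤ 4.
  x = 0: f_y(0, y) = 3*y**2 + 14*y + 16; vanishes at y ∈ {-2}. (0, -2): f_x = 0, f = 0 — SINGULAR.
  x = 1: f_y(1, y) = 3*y**2 + 10*y + 10; no integer root y with |y| ≤ 4.
  x = 2: f_y(2, y) = 3*y**2 + 6*y + 8; no integer root y with |y| ≤ 4.
  x = 3: f_y(3, y) = 3*y**2 + 2*y + 10; no integer root y with |y| ≤ 4.
  x = 4: f_y(4, y) = 3*y**2 - 2*y + 16; no integer root y with |y| ≤ 4.
Only singular point on the grid: (0, -2).
Classify: substitute x = 0 + u, y = -2 + v and expand: f = -u**3 + 2*u**2*v - 2*u*v**2 + v**3 + v**2.
No constant or linear terms (consistent with a singular point). Quadratic part: v**2. Cubic part: -u**3 + 2*u**2*v - 2*u*v**2 + v**3.
The quadratic part v**2 is a perfect square, so there is a single (double) tangent line v = 0, i.e. y = -2. Restricting the cubic part to that line (v = 0) leaves -u**3 ≠ 0, so f is not divisible by v and the branch is v² ≈ u**3 to lowest order — this is a cusp.
Classification: cusp.


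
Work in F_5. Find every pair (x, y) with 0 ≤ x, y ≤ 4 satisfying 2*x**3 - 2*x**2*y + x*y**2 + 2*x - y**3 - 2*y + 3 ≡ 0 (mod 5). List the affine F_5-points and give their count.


Affine F_5-points: {(0, 1), (0, 3), (1, 2), (3, 1)}; count = 4.

For each of the 25 pairs (x, y) ∈ F_5², evaluate f(x, y) mod 5. Record the zeros.
  x = 0: [0↦3, 1↦0, 2↦1, 3↦0, 4↦1]  zeros at y ∈ {1, 3}
  x = 1: [0↦2, 1↦3, 2↦0, 3↦2, 4↦3]  zeros at y ∈ {2}
  x = 2: [0↦3, 1↦4, 2↦3, 3↦4, 4↦1]  zeros at y ∈ ∅
  x = 3: [0↦3, 1↦0, 2↦2, 3↦3, 4↦2]  zeros at y ∈ {1}
  x = 4: [0↦4, 1↦3, 2↦4, 3↦1, 4↦3]  zeros at y ∈ ∅
Collecting zeros: affine points = {(0, 1), (0, 3), (1, 2), (3, 1)}.
Total count |C(F_5)_aff| = 4.


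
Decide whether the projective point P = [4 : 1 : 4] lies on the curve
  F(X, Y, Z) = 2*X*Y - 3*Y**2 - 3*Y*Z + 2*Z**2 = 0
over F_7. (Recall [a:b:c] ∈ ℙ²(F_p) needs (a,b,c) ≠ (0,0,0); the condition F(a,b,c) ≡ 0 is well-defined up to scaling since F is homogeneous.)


F(4,1,4) ≡ 4 (mod 7); P is NOT on the curve.

Evaluate F(4, 1, 4) term-by-term (mod 7).
  2*X*Y ↦ 2·4·1·1 = 8
  -3*Y**2 ↦ -3·1·1·1 = -3
  -3*Y*Z ↦ -3·1·1·4 = -12
  2*Z**2 ↦ 2·1·1·16 = 32
Sum: F(4, 1, 4) = (8) + (-3) + (-12) + (32) = 25.
Reducing mod 7: 25 ≡ 4 (mod 7).
Since F(a, b, c) ≡ 4 ≠ 0 (mod 7), P does NOT lie on the curve.


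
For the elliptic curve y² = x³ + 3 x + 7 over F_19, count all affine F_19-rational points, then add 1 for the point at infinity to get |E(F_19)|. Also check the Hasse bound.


Affine points = {(0, 8), (0, 11), (1, 7), (1, 12), (3, 9), (3, 10), (4, 8), (4, 11), (8, 7), (8, 12), (10, 7), (10, 12), (12, 2), (12, 17), (13, 1), (13, 18), (14, 0), (15, 8), (15, 11), (16, 3), (16, 16)}; affine count = 21; |E(F_19)| = 22.

Discriminant check: Δ ∝ 4a³ + 27b² = 4·3³ + 27·7² = 4·27 + 27·49 ≡ 6 (mod 19). Nonzero ⇒ E is nonsingular.
For each x ∈ F_19, compute rhs = x³ + 3·x + 7 mod 19, then count y ∈ F_19 with y² ≡ rhs.
  x = 0: rhs = 7, matching y values: 8, 11 (2 points).
  x = 1: rhs = 11, matching y values: 7, 12 (2 points).
  x = 2: rhs = 2, matching y values: none (0 points).
  x = 3: rhs = 5, matching y values: 9, 10 (2 points).
  x = 4: rhs = 7, matching y values: 8, 11 (2 points).
  x = 5: rhs = 14, matching y values: none (0 points).
  x = 6: rhs = 13, matching y values: none (0 points).
  x = 7: rhs = 10, matching y values: none (0 points).
  x = 8: rhs = 11, matching y values: 7, 12 (2 points).
  x = 9: rhs = 3, matching y values: none (0 points).
  x = 10: rhs = 11, matching y values: 7, 12 (2 points).
  x = 11: rhs = 3, matching y values: none (0 points).
  x = 12: rhs = 4, matching y values: 2, 17 (2 points).
  x = 13: rhs = 1, matching y values: 1, 18 (2 points).
  x = 14: rhs = 0, matching y values: 0 (1 points).
  x = 15: rhs = 7, matching y values: 8, 11 (2 points).
  x = 16: rhs = 9, matching y values: 3, 16 (2 points).
  x = 17: rhs = 12, matching y values: none (0 points).
  x = 18: rhs = 3, matching y values: none (0 points).
Total affine count: 21.
Full point count |E(F_19)| = 21 + 1 = 22.
Hasse bound: |22 − (19+1)| = |2| = 2 ≤ 2√19 ≈ 8.7178 ✓.


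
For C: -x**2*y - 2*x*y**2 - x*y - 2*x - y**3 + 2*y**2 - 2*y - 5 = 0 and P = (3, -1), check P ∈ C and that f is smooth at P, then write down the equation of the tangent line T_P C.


Tangent line at P: 3*x - 9*y - 18 = 0.

Step 1: f(3, -1) = 0, so P lies on C.
Step 2: partial derivatives
  f_x(x, y) = -2*x*y - 2*y**2 - y - 2, f_y(x, y) = -x**2 - 4*x*y - x - 3*y**2 + 4*y - 2.
  f_x(P) = 3, f_y(P) = -9 (gradient nonzero, so P is smooth).
Step 3: tangent line at P: 3·(x − 3) + -9·(y − -1) = 0.
Expanding: 3*x - 9*y - 18 = 0.


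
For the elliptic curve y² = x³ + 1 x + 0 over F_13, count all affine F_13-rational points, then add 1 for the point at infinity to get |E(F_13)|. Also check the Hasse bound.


Affine points = {(0, 0), (2, 6), (2, 7), (3, 2), (3, 11), (4, 4), (4, 9), (5, 0), (6, 1), (6, 12), (7, 5), (7, 8), (8, 0), (9, 6), (9, 7), (10, 3), (10, 10), (11, 4), (11, 9)}; affine count = 19; |E(F_13)| = 20.

Discriminant check: Δ ∝ 4a³ + 27b² = 4·1³ + 27·0² = 4·1 + 27·0 ≡ 4 (mod 13). Nonzero ⇒ E is nonsingular.
For each x ∈ F_13, compute rhs = x³ + 1·x + 0 mod 13, then count y ∈ F_13 with y² ≡ rhs.
  x = 0: rhs = 0, matching y values: 0 (1 points).
  x = 1: rhs = 2, matching y values: none (0 points).
  x = 2: rhs = 10, matching y values: 6, 7 (2 points).
  x = 3: rhs = 4, matching y values: 2, 11 (2 points).
  x = 4: rhs = 3, matching y values: 4, 9 (2 points).
  x = 5: rhs = 0, matching y values: 0 (1 points).
  x = 6: rhs = 1, matching y values: 1, 12 (2 points).
  x = 7: rhs = 12, matching y values: 5, 8 (2 points).
  x = 8: rhs = 0, matching y values: 0 (1 points).
  x = 9: rhs = 10, matching y values: 6, 7 (2 points).
  x = 10: rhs = 9, matching y values: 3, 10 (2 points).
  x = 11: rhs = 3, matching y values: 4, 9 (2 points).
  x = 12: rhs = 11, matching y values: none (0 points).
Total affine count: 19.
Full point count |E(F_13)| = 19 + 1 = 20.
Hasse bound: |20 − (13+1)| = |6| = 6 ≤ 2√13 ≈ 7.2111 ✓.


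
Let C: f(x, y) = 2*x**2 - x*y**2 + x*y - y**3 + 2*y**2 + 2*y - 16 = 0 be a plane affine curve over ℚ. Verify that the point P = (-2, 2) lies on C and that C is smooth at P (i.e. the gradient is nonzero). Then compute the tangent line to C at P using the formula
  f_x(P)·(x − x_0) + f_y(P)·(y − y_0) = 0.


Tangent line at P: -10*x + 4*y - 28 = 0.

Step 1: f(-2, 2) = 0, so P lies on C.
Step 2: partial derivatives
  f_x(x, y) = 4*x - y**2 + y, f_y(x, y) = -2*x*y + x - 3*y**2 + 4*y + 2.
  f_x(P) = -10, f_y(P) = 4 (gradient nonzero, so P is smooth).
Step 3: tangent line at P: -10·(x − -2) + 4·(y − 2) = 0.
Expanding: -10*x + 4*y - 28 = 0.


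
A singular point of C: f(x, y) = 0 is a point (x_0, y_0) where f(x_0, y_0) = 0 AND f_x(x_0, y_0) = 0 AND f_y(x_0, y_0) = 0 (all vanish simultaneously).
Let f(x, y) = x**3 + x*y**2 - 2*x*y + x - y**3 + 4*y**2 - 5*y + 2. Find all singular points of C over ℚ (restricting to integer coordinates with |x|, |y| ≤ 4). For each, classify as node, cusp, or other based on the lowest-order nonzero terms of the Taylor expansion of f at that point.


Singular points: {(0, 1)}; classification: cusp.

Compute partial derivatives:
  f_x = 3*x**2 + y**2 - 2*y + 1.
  f_y = 2*x*y - 2*x - 3*y**2 + 8*y - 5.
Scan x_0 ∈ {−4, ..., 4}. For each x_0, f_y(x_0, y) is a polynomial in y; find its integer roots y ∈ {−4, ..., 4}, then test f_x and f at those candidates.
  x = -4: f_y(-4, y) = 3 - 3*y**2; vanishes at y ∈ {-1, 1}. (-4, -1): f_x = 52 ≠ 0; (-4, 1): f_x = 48 ≠ 0.
  x = -3: f_y(-3, y) = -3*y**2 + 2*y + 1; vanishes at y ∈ {1}. (-3, 1): f_x = 27 ≠ 0.
  x = -2: f_y(-2, y) = -3*y**2 + 4*y - 1; vanishes at y ∈ {1}. (-2, 1): f_x = 12 ≠ 0.
  x = -1: f_y(-1, y) = -3*y**2 + 6*y - 3; vanishes at y ∈ {1}. (-1, 1): f_x = 3 ≠ 0.
  x = 0: f_y(0, y) = -3*y**2 + 8*y - 5; vanishes at y ∈ {1}. (0, 1): f_x = 0, f = 0 — SINGULAR.
  x = 1: f_y(1, y) = -3*y**2 + 10*y - 7; vanishes at y ∈ {1}. (1, 1): f_x = 3 ≠ 0.
  x = 2: f_y(2, y) = -3*y**2 + 12*y - 9; vanishes at y ∈ {1, 3}. (2, 1): f_x = 12 ≠ 0; (2, 3): f_x = 16 ≠ 0.
  x = 3: f_y(3, y) = -3*y**2 + 14*y - 11; vanishes at y ∈ {1}. (3, 1): f_x = 27 ≠ 0.
  x = 4: f_y(4, y) = -3*y**2 + 16*y - 13; vanishes at y ∈ {1}. (4, 1): f_x = 48 ≠ 0.
Only singular point on the grid: (0, 1).
Classify: substitute x = 0 + u, y = 1 + v and expand: f = u**3 + u*v**2 - v**3 + v**2.
No constant or linear terms (consistent with a singular point). Quadratic part: v**2. Cubic part: u**3 + u*v**2 - v**3.
The quadratic part v**2 is a perfect square, so there is a single (double) tangent line v = 0, i.e. y = 1. Restricting the cubic part to that line (v = 0) leaves u**3 ≠ 0, so f is not divisible by v and the branch is v² ≈ -u**3 to lowest order — this is a cusp.
Classification: cusp.


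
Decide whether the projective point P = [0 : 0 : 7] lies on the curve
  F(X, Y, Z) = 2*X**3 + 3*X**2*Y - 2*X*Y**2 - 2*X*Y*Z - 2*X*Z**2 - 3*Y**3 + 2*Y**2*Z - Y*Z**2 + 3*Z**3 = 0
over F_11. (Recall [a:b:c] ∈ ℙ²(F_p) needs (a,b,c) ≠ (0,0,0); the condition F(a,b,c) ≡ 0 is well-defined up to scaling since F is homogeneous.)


F(0,0,7) ≡ 6 (mod 11); P is NOT on the curve.

Evaluate F(0, 0, 7) term-by-term (mod 11).
  2*X**3 ↦ 2·0·1·1 = 0
  3*X**2*Y ↦ 3·0·0·1 = 0
  -2*X*Y**2 ↦ -2·0·0·1 = 0
  -2*X*Y*Z ↦ -2·0·0·7 = 0
  -2*X*Z**2 ↦ -2·0·1·49 = 0
  -3*Y**3 ↦ -3·1·0·1 = 0
  2*Y**2*Z ↦ 2·1·0·7 = 0
  -Y*Z**2 ↦ -1·1·0·49 = 0
  3*Z**3 ↦ 3·1·1·343 = 1029
Sum: F(0, 0, 7) = (0) + (0) + (0) + (0) + (0) + (0) + (0) + (0) + (1029) = 1029.
Reducing mod 11: 1029 ≡ 6 (mod 11).
Since F(a, b, c) ≡ 6 ≠ 0 (mod 11), P does NOT lie on the curve.


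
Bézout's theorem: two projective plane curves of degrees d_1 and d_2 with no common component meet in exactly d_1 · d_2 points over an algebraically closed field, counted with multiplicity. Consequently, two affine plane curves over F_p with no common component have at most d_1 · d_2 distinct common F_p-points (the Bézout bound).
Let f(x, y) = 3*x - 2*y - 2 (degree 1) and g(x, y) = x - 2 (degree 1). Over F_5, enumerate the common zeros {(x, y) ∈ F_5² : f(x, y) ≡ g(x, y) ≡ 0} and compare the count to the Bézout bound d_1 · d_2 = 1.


Common zeros: {(2, 2)}; count = 1; Bézout bound = 1.

deg(f) = 1, deg(g) = 1, so Bézout bound = 1.
Scan x ∈ F_5. For each x, list the y ∈ F_5 with f(x, y) ≡ 0 and those with g(x, y) ≡ 0 (mod 5); the common zeros in that column are the intersection.
  x = 0: f ≡ 0 at y ∈ {4}; g ≡ 0 at y ∈ ∅; common: ∅.
  x = 1: f ≡ 0 at y ∈ {3}; g ≡ 0 at y ∈ ∅; common: ∅.
  x = 2: f ≡ 0 at y ∈ {2}; g ≡ 0 at y ∈ {0, 1, 2, 3, 4}; common: {2}.
  x = 3: f ≡ 0 at y ∈ {1}; g ≡ 0 at y ∈ ∅; common: ∅.
  x = 4: f ≡ 0 at y ∈ {0}; g ≡ 0 at y ∈ ∅; common: ∅.
Collecting: common zeros = {(2, 2)}, so the count is 1.
Comparison with the Bézout bound: 1 ≤ 1 = deg(f)·deg(g), as expected for curves with no common component (the bound is attained).


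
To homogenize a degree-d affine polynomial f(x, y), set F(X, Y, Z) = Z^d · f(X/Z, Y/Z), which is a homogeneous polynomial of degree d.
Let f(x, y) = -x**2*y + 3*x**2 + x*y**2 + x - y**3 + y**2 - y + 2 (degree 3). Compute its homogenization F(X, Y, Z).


F(X, Y, Z) = -X**2*Y + 3*X**2*Z + X*Y**2 + X*Z**2 - Y**3 + Y**2*Z - Y*Z**2 + 2*Z**3

deg(f) = 3.
Substitute x = X/Z, y = Y/Z into f, then multiply by Z^3.
  monomial -1·x^2·y^1 ↦ -1·X^2·Y^1·Z^0.
  monomial 3·x^2·y^0 ↦ 3·X^2·Y^0·Z^1.
  monomial 1·x^1·y^2 ↦ 1·X^1·Y^2·Z^0.
  monomial 1·x^1·y^0 ↦ 1·X^1·Y^0·Z^2.
  monomial -1·x^0·y^3 ↦ -1·X^0·Y^3·Z^0.
  monomial 1·x^0·y^2 ↦ 1·X^0·Y^2·Z^1.
  monomial -1·x^0·y^1 ↦ -1·X^0·Y^1·Z^2.
  monomial 2·x^0·y^0 ↦ 2·X^0·Y^0·Z^3.
Collecting: F(X, Y, Z) = -X**2*Y + 3*X**2*Z + X*Y**2 + X*Z**2 - Y**3 + Y**2*Z - Y*Z**2 + 2*Z**3.


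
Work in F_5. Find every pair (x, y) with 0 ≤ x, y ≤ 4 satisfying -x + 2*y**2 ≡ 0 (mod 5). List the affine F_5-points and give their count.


Affine F_5-points: {(0, 0), (2, 1), (2, 4), (3, 2), (3, 3)}; count = 5.

For each of the 25 pairs (x, y) ∈ F_5², evaluate f(x, y) mod 5. Record the zeros.
  x = 0: [0↦0, 1↦2, 2↦3, 3↦3, 4↦2]  zeros at y ∈ {0}
  x = 1: [0↦4, 1↦1, 2↦2, 3↦2, 4↦1]  zeros at y ∈ ∅
  x = 2: [0↦3, 1↦0, 2↦1, 3↦1, 4↦0]  zeros at y ∈ {1, 4}
  x = 3: [0↦2, 1↦4, 2↦0, 3↦0, 4↦4]  zeros at y ∈ {2, 3}
  x = 4: [0↦1, 1↦3, 2↦4, 3↦4, 4↦3]  zeros at y ∈ ∅
Collecting zeros: affine points = {(0, 0), (2, 1), (2, 4), (3, 2), (3, 3)}.
Total count |C(F_5)_aff| = 5.


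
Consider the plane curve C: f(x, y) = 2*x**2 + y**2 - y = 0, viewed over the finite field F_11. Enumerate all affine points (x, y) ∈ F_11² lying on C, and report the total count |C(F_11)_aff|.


Affine F_11-points: {(0, 0), (0, 1), (1, 5), (1, 7), (4, 4), (4, 8), (7, 4), (7, 8), (10, 5), (10, 7)}; count = 10.

For each of the 121 pairs (x, y) ∈ F_11², evaluate f(x, y) mod 11. Record the zeros.
  x = 0: [0↦0, 1↦0, 2↦2, 3↦6, 4↦1, 5↦9, 6↦8, 7↦9, 8↦1, 9↦6, 10↦2]  zeros at y ∈ {0, 1}
  x = 1: [0↦2, 1↦2, 2↦4, 3↦8, 4↦3, 5↦0, 6↦10, 7↦0, 8↦3, 9↦8, 10↦4]  zeros at y ∈ {5, 7}
  x = 2: [0↦8, 1↦8, 2↦10, 3↦3, 4↦9, 5↦6, 6↦5, 7↦6, 8↦9, 9↦3, 10↦10]  zeros at y ∈ ∅
  x = 3: [0↦7, 1↦7, 2↦9, 3↦2, 4↦8, 5↦5, 6↦4, 7↦5, 8↦8, 9↦2, 10↦9]  zeros at y ∈ ∅
  x = 4: [0↦10, 1↦10, 2↦1, 3↦5, 4↦0, 5↦8, 6↦7, 7↦8, 8↦0, 9↦5, 10↦1]  zeros at y ∈ {4, 8}
  x = 5: [0↦6, 1↦6, 2↦8, 3↦1, 4↦7, 5↦4, 6↦3, 7↦4, 8↦7, 9↦1, 10↦8]  zeros at y ∈ ∅
  x = 6: [0↦6, 1↦6, 2↦8, 3↦1, 4↦7, 5↦4, 6↦3, 7↦4, 8↦7, 9↦1, 10↦8]  zeros at y ∈ ∅
  x = 7: [0↦10, 1↦10, 2↦1, 3↦5, 4↦0, 5↦8, 6↦7, 7↦8, 8↦0, 9↦5, 10↦1]  zeros at y ∈ {4, 8}
  x = 8: [0↦7, 1↦7, 2↦9, 3↦2, 4↦8, 5↦5, 6↦4, 7↦5, 8↦8, 9↦2, 10↦9]  zeros at y ∈ ∅
  x = 9: [0↦8, 1↦8, 2↦10, 3↦3, 4↦9, 5↦6, 6↦5, 7↦6, 8↦9, 9↦3, 10↦10]  zeros at y ∈ ∅
  x = 10: [0↦2, 1↦2, 2↦4, 3↦8, 4↦3, 5↦0, 6↦10, 7↦0, 8↦3, 9↦8, 10↦4]  zeros at y ∈ {5, 7}
Collecting zeros: affine points = {(0, 0), (0, 1), (1, 5), (1, 7), (4, 4), (4, 8), (7, 4), (7, 8), (10, 5), (10, 7)}.
Total count |C(F_11)_aff| = 10.


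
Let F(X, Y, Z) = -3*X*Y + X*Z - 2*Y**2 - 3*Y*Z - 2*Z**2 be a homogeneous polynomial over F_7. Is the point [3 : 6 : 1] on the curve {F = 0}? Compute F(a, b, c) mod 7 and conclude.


F(3,6,1) ≡ 4 (mod 7); P is NOT on the curve.

Evaluate F(3, 6, 1) term-by-term (mod 7).
  -3*X*Y ↦ -3·3·6·1 = -54
  X*Z ↦ 1·3·1·1 = 3
  -2*Y**2 ↦ -2·1·36·1 = -72
  -3*Y*Z ↦ -3·1·6·1 = -18
  -2*Z**2 ↦ -2·1·1·1 = -2
Sum: F(3, 6, 1) = (-54) + (3) + (-72) + (-18) + (-2) = -143.
Reducing mod 7: -143 ≡ 4 (mod 7).
Since F(a, b, c) ≡ 4 ≠ 0 (mod 7), P does NOT lie on the curve.


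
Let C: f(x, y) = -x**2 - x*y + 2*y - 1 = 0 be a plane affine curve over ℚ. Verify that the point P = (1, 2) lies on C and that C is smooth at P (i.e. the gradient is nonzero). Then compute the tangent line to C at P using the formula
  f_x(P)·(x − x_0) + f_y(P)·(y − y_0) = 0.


Tangent line at P: -4*x + y + 2 = 0.

Step 1: f(1, 2) = 0, so P lies on C.
Step 2: partial derivatives
  f_x(x, y) = -2*x - y, f_y(x, y) = 2 - x.
  f_x(P) = -4, f_y(P) = 1 (gradient nonzero, so P is smooth).
Step 3: tangent line at P: -4·(x − 1) + 1·(y − 2) = 0.
Expanding: -4*x + y + 2 = 0.


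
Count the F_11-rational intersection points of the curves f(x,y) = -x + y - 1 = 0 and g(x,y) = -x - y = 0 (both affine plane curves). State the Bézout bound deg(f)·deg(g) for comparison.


Common zeros: {(5, 6)}; count = 1; Bézout bound = 1.

deg(f) = 1, deg(g) = 1, so Bézout bound = 1.
Scan x ∈ F_11. For each x, list the y ∈ F_11 with f(x, y) ≡ 0 and those with g(x, y) ≡ 0 (mod 11); the common zeros in that column are the intersection.
  x = 0: f ≡ 0 at y ∈ {1}; g ≡ 0 at y ∈ {0}; common: ∅.
  x = 1: f ≡ 0 at y ∈ {2}; g ≡ 0 at y ∈ {10}; common: ∅.
  x = 2: f ≡ 0 at y ∈ {3}; g ≡ 0 at y ∈ {9}; common: ∅.
  x = 3: f ≡ 0 at y ∈ {4}; g ≡ 0 at y ∈ {8}; common: ∅.
  x = 4: f ≡ 0 at y ∈ {5}; g ≡ 0 at y ∈ {7}; common: ∅.
  x = 5: f ≡ 0 at y ∈ {6}; g ≡ 0 at y ∈ {6}; common: {6}.
  x = 6: f ≡ 0 at y ∈ {7}; g ≡ 0 at y ∈ {5}; common: ∅.
  x = 7: f ≡ 0 at y ∈ {8}; g ≡ 0 at y ∈ {4}; common: ∅.
  x = 8: f ≡ 0 at y ∈ {9}; g ≡ 0 at y ∈ {3}; common: ∅.
  x = 9: f ≡ 0 at y ∈ {10}; g ≡ 0 at y ∈ {2}; common: ∅.
  x = 10: f ≡ 0 at y ∈ {0}; g ≡ 0 at y ∈ {1}; common: ∅.
Collecting: common zeros = {(5, 6)}, so the count is 1.
Comparison with the Bézout bound: 1 ≤ 1 = deg(f)·deg(g), as expected for curves with no common component (the bound is attained).


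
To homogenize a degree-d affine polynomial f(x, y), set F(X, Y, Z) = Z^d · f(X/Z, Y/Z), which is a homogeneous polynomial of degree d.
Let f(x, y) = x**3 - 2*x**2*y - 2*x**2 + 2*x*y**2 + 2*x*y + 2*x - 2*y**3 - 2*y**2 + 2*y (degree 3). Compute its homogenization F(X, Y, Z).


F(X, Y, Z) = X**3 - 2*X**2*Y - 2*X**2*Z + 2*X*Y**2 + 2*X*Y*Z + 2*X*Z**2 - 2*Y**3 - 2*Y**2*Z + 2*Y*Z**2

deg(f) = 3.
Substitute x = X/Z, y = Y/Z into f, then multiply by Z^3.
  monomial 1·x^3·y^0 ↦ 1·X^3·Y^0·Z^0.
  monomial -2·x^2·y^1 ↦ -2·X^2·Y^1·Z^0.
  monomial -2·x^2·y^0 ↦ -2·X^2·Y^0·Z^1.
  monomial 2·x^1·y^2 ↦ 2·X^1·Y^2·Z^0.
  monomial 2·x^1·y^1 ↦ 2·X^1·Y^1·Z^1.
  monomial 2·x^1·y^0 ↦ 2·X^1·Y^0·Z^2.
  monomial -2·x^0·y^3 ↦ -2·X^0·Y^3·Z^0.
  monomial -2·x^0·y^2 ↦ -2·X^0·Y^2·Z^1.
  monomial 2·x^0·y^1 ↦ 2·X^0·Y^1·Z^2.
Collecting: F(X, Y, Z) = X**3 - 2*X**2*Y - 2*X**2*Z + 2*X*Y**2 + 2*X*Y*Z + 2*X*Z**2 - 2*Y**3 - 2*Y**2*Z + 2*Y*Z**2.
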